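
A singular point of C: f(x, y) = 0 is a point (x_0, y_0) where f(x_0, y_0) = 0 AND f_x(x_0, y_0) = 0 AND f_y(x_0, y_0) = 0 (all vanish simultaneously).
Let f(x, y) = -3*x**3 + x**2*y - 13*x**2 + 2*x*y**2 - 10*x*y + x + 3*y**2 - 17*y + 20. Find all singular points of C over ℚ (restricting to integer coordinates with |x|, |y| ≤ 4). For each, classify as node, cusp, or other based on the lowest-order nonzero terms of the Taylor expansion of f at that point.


Singular points: {(-1, 3)}; classification: node.

Compute partial derivatives:
  f_x = -9*x**2 + 2*x*y - 26*x + 2*y**2 - 10*y + 1.
  f_y = x**2 + 4*x*y - 10*x + 6*y - 17.
Scan x_0 ∈ {−4, ..., 4}. For each x_0, f_y(x_0, y) is a polynomial in y; find its integer roots y ∈ {−4, ..., 4}, then test f_x and f at those candidates.
  x = -4: f_y(-4, y) = 39 - 10*y; no integer root y with |y| ≤ 4.
  x = -3: f_y(-3, y) = 22 - 6*y; no integer root y with |y| ≤ 4.
  x = -2: f_y(-2, y) = 7 - 2*y; no integer root y with |y| ≤ 4.
  x = -1: f_y(-1, y) = 2*y - 6; vanishes at y ∈ {3}. (-1, 3): f_x = 0, f = 0 — SINGULAR.
  x = 0: f_y(0, y) = 6*y - 17; no integer root y with |y| ≤ 4.
  x = 1: f_y(1, y) = 10*y - 26; no integer root y with |y| ≤ 4.
  x = 2: f_y(2, y) = 14*y - 33; no integer root y with |y| ≤ 4.
  x = 3: f_y(3, y) = 18*y - 38; no integer root y with |y| ≤ 4.
  x = 4: f_y(4, y) = 22*y - 41; no integer root y with |y| ≤ 4.
Only singular point on the grid: (-1, 3).
Classify: substitute x = -1 + u, y = 3 + v and expand: f = -3*u**3 + u**2*v - u**2 + 2*u*v**2 + v**2.
No constant or linear terms (consistent with a singular point). Quadratic part: -u**2 + v**2. Cubic part: -3*u**3 + u**2*v + 2*u*v**2.
The quadratic part v**2 - u**2 = (v − u)(v + u) splits into two distinct linear factors, so there are two distinct tangent lines y − 3 = ±(x − -1) — this is a node (ordinary double point).
Classification: node.


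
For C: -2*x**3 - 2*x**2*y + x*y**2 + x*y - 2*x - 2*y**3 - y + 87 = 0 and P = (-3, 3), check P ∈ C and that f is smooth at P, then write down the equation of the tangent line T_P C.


Tangent line at P: -8*x - 94*y + 258 = 0.

Step 1: f(-3, 3) = 0, so P lies on C.
Step 2: partial derivatives
  f_x(x, y) = -6*x**2 - 4*x*y + y**2 + y - 2, f_y(x, y) = -2*x**2 + 2*x*y + x - 6*y**2 - 1.
  f_x(P) = -8, f_y(P) = -94 (gradient nonzero, so P is smooth).
Step 3: tangent line at P: -8·(x − -3) + -94·(y − 3) = 0.
Expanding: -8*x - 94*y + 258 = 0.


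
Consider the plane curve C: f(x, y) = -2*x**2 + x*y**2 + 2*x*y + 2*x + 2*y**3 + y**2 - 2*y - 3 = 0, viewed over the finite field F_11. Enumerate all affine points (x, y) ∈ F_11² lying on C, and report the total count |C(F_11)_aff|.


Affine F_11-points: {(0, 9), (1, 5), (1, 7), (1, 9), (2, 1), (4, 7), (6, 1)}; count = 7.

For each of the 121 pairs (x, y) ∈ F_11², evaluate f(x, y) mod 11. Record the zeros.
  x = 0: [0↦8, 1↦9, 2↦2, 3↦10, 4↦1, 5↦9, 6↦2, 7↦3, 8↦2, 9↦0, 10↦9]  zeros at y ∈ {9}
  x = 1: [0↦8, 1↦1, 2↦10, 3↦3, 4↦3, 5↦0, 6↦6, 7↦0, 8↦5, 9↦0, 10↦8]  zeros at y ∈ {5, 7, 9}
  x = 2: [0↦4, 1↦0, 2↦3, 3↦3, 4↦1, 5↦9, 6↦6, 7↦4, 8↦4, 9↦7, 10↦3]  zeros at y ∈ {1}
  x = 3: [0↦7, 1↦6, 2↦3, 3↦10, 4↦6, 5↦3, 6↦2, 7↦4, 8↦10, 9↦10, 10↦5]  zeros at y ∈ ∅
  x = 4: [0↦6, 1↦8, 2↦10, 3↦2, 4↦7, 5↦4, 6↦5, 7↦0, 8↦1, 9↦9, 10↦3]  zeros at y ∈ {7}
  x = 5: [0↦1, 1↦6, 2↦2, 3↦1, 4↦4, 5↦1, 6↦4, 7↦3, 8↦10, 9↦4, 10↦8]  zeros at y ∈ ∅
  x = 6: [0↦3, 1↦0, 2↦1, 3↦7, 4↦8, 5↦5, 6↦10, 7↦2, 8↦4, 9↦6, 10↦9]  zeros at y ∈ {1}
  x = 7: [0↦1, 1↦1, 2↦7, 3↦9, 4↦8, 5↦5, 6↦1, 7↦8, 8↦5, 9↦4, 10↦6]  zeros at y ∈ ∅
  x = 8: [0↦6, 1↦9, 2↦9, 3↦7, 4↦4, 5↦1, 6↦10, 7↦10, 8↦2, 9↦9, 10↦10]  zeros at y ∈ ∅
  x = 9: [0↦7, 1↦2, 2↦7, 3↦1, 4↦7, 5↦4, 6↦4, 7↦8, 8↦6, 9↦10, 10↦10]  zeros at y ∈ ∅
  x = 10: [0↦4, 1↦2, 2↦1, 3↦2, 4↦6, 5↦3, 6↦5, 7↦2, 8↦6, 9↦7, 10↦6]  zeros at y ∈ ∅
Collecting zeros: affine points = {(0, 9), (1, 5), (1, 7), (1, 9), (2, 1), (4, 7), (6, 1)}.
Total count |C(F_11)_aff| = 7.


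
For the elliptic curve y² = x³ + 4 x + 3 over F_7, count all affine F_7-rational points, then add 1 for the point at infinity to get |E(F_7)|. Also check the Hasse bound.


Affine points = {(1, 1), (1, 6), (3, 0), (5, 1), (5, 6)}; affine count = 5; |E(F_7)| = 6.

Discriminant check: Δ ∝ 4a³ + 27b² = 4·4³ + 27·3² = 4·64 + 27·9 ≡ 2 (mod 7). Nonzero ⇒ E is nonsingular.
For each x ∈ F_7, compute rhs = x³ + 4·x + 3 mod 7, then count y ∈ F_7 with y² ≡ rhs.
  x = 0: rhs = 3, matching y values: none (0 points).
  x = 1: rhs = 1, matching y values: 1, 6 (2 points).
  x = 2: rhs = 5, matching y values: none (0 points).
  x = 3: rhs = 0, matching y values: 0 (1 points).
  x = 4: rhs = 6, matching y values: none (0 points).
  x = 5: rhs = 1, matching y values: 1, 6 (2 points).
  x = 6: rhs = 5, matching y values: none (0 points).
Total affine count: 5.
Full point count |E(F_7)| = 5 + 1 = 6.
Hasse bound: |6 − (7+1)| = |-2| = 2 ≤ 2√7 ≈ 5.2915 ✓.


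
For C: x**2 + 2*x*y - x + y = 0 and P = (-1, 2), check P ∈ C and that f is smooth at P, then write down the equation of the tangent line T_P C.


Tangent line at P: x - y + 3 = 0.

Step 1: f(-1, 2) = 0, so P lies on C.
Step 2: partial derivatives
  f_x(x, y) = 2*x + 2*y - 1, f_y(x, y) = 2*x + 1.
  f_x(P) = 1, f_y(P) = -1 (gradient nonzero, so P is smooth).
Step 3: tangent line at P: 1·(x − -1) + -1·(y − 2) = 0.
Expanding: x - y + 3 = 0.


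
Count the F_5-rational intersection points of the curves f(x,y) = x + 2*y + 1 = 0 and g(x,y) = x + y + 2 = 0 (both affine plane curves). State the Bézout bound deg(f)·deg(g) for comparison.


Common zeros: {(2, 1)}; count = 1; Bézout bound = 1.

deg(f) = 1, deg(g) = 1, so Bézout bound = 1.
Scan x ∈ F_5. For each x, list the y ∈ F_5 with f(x, y) ≡ 0 and those with g(x, y) ≡ 0 (mod 5); the common zeros in that column are the intersection.
  x = 0: f ≡ 0 at y ∈ {2}; g ≡ 0 at y ∈ {3}; common: ∅.
  x = 1: f ≡ 0 at y ∈ {4}; g ≡ 0 at y ∈ {2}; common: ∅.
  x = 2: f ≡ 0 at y ∈ {1}; g ≡ 0 at y ∈ {1}; common: {1}.
  x = 3: f ≡ 0 at y ∈ {3}; g ≡ 0 at y ∈ {0}; common: ∅.
  x = 4: f ≡ 0 at y ∈ {0}; g ≡ 0 at y ∈ {4}; common: ∅.
Collecting: common zeros = {(2, 1)}, so the count is 1.
Comparison with the Bézout bound: 1 ≤ 1 = deg(f)·deg(g), as expected for curves with no common component (the bound is attained).


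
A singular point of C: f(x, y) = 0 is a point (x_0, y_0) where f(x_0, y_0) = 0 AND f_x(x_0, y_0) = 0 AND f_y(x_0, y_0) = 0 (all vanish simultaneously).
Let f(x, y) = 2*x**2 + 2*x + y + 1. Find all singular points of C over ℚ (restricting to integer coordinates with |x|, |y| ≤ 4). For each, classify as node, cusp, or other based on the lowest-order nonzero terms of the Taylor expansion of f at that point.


No singular points in the scanned grid; C is smooth there.

Compute partial derivatives:
  f_x = 4*x + 2.
  f_y = 1.
f_y = 1 is a nonzero constant, so f_y never vanishes: no point (x, y) can satisfy f = f_x = f_y = 0. In particular no (x, y) ∈ {−4, ..., 4}² is singular; the curve is smooth.


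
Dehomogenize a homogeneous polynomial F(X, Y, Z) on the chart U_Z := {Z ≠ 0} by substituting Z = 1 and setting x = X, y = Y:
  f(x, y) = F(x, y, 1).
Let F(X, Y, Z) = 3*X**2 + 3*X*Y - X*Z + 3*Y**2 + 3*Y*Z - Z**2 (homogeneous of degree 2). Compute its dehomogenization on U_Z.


f(x, y) = 3*x**2 + 3*x*y - x + 3*y**2 + 3*y - 1

On U_Z we set Z = 1. Each monomial c·X^i·Y^j·Z^k in F becomes c·x^i·y^j·1^k = c·x^i·y^j.
Substituting Z = 1: F(X, Y, 1) = 3*x**2 + 3*x*y - x + 3*y**2 + 3*y - 1.
Note: deg(f) ≤ deg(F) = 2; strict inequality happens when F is divisible by Z (lost terms).


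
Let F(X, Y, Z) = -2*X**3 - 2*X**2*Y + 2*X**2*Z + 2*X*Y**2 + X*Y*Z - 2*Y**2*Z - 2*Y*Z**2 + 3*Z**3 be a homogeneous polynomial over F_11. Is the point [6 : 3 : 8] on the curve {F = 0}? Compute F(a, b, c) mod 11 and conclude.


F(6,3,8) ≡ 0 (mod 11); P is on the curve.

Evaluate F(6, 3, 8) term-by-term (mod 11).
  -2*X**3 ↦ -2·216·1·1 = -432
  -2*X**2*Y ↦ -2·36·3·1 = -216
  2*X**2*Z ↦ 2·36·1·8 = 576
  2*X*Y**2 ↦ 2·6·9·1 = 108
  X*Y*Z ↦ 1·6·3·8 = 144
  -2*Y**2*Z ↦ -2·1·9·8 = -144
  -2*Y*Z**2 ↦ -2·1·3·64 = -384
  3*Z**3 ↦ 3·1·1·512 = 1536
Sum: F(6, 3, 8) = (-432) + (-216) + (576) + (108) + (144) + (-144) + (-384) + (1536) = 1188.
Reducing mod 11: 1188 ≡ 0 (mod 11).
Since F(a, b, c) ≡ 0 (mod 11), P lies on the curve.


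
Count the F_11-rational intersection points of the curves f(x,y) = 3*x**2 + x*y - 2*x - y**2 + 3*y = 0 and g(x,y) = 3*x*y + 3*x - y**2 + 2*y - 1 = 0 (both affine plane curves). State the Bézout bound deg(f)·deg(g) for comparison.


Common zeros: {(5, 2), (7, 7)}; count = 2; Bézout bound = 4.

deg(f) = 2, deg(g) = 2, so Bézout bound = 4.
Scan x ∈ F_11. For each x, list the y ∈ F_11 with f(x, y) ≡ 0 and those with g(x, y) ≡ 0 (mod 11); the common zeros in that column are the intersection.
  x = 0: f ≡ 0 at y ∈ {0, 3}; g ≡ 0 at y ∈ {1}; common: ∅.
  x = 1: f ≡ 0 at y ∈ {6, 9}; g ≡ 0 at y ∈ {8}; common: ∅.
  x = 2: f ≡ 0 at y ∈ ∅; g ≡ 0 at y ∈ ∅; common: ∅.
  x = 3: f ≡ 0 at y ∈ ∅; g ≡ 0 at y ∈ ∅; common: ∅.
  x = 4: f ≡ 0 at y ∈ {9}; g ≡ 0 at y ∈ {0, 3}; common: ∅.
  x = 5: f ≡ 0 at y ∈ {2, 6}; g ≡ 0 at y ∈ {2, 4}; common: {2}.
  x = 6: f ≡ 0 at y ∈ {2, 7}; g ≡ 0 at y ∈ ∅; common: ∅.
  x = 7: f ≡ 0 at y ∈ {3, 7}; g ≡ 0 at y ∈ {5, 7}; common: {7}.
  x = 8: f ≡ 0 at y ∈ {0}; g ≡ 0 at y ∈ {6, 9}; common: ∅.
  x = 9: f ≡ 0 at y ∈ ∅; g ≡ 0 at y ∈ ∅; common: ∅.
  x = 10: f ≡ 0 at y ∈ ∅; g ≡ 0 at y ∈ ∅; common: ∅.
Collecting: common zeros = {(5, 2), (7, 7)}, so the count is 2.
Comparison with the Bézout bound: 2 ≤ 4 = deg(f)·deg(g), as expected for curves with no common component (the affine F_11-count falls short of the bound because intersections may lie at infinity, over extension fields, or carry multiplicity).


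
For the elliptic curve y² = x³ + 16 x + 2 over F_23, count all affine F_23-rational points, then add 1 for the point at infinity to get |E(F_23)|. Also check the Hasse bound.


Affine points = {(0, 5), (0, 18), (3, 10), (3, 13), (5, 0), (9, 1), (9, 22), (10, 9), (10, 14), (12, 6), (12, 17), (14, 7), (14, 16), (15, 11), (15, 12), (17, 9), (17, 14), (18, 2), (18, 21), (19, 9), (19, 14), (21, 10), (21, 13), (22, 10), (22, 13)}; affine count = 25; |E(F_23)| = 26.

Discriminant check: Δ ∝ 4a³ + 27b² = 4·16³ + 27·2² = 4·4096 + 27·4 ≡ 1 (mod 23). Nonzero ⇒ E is nonsingular.
For each x ∈ F_23, compute rhs = x³ + 16·x + 2 mod 23, then count y ∈ F_23 with y² ≡ rhs.
  x = 0: rhs = 2, matching y values: 5, 18 (2 points).
  x = 1: rhs = 19, matching y values: none (0 points).
  x = 2: rhs = 19, matching y values: none (0 points).
  x = 3: rhs = 8, matching y values: 10, 13 (2 points).
  x = 4: rhs = 15, matching y values: none (0 points).
  x = 5: rhs = 0, matching y values: 0 (1 points).
  x = 6: rhs = 15, matching y values: none (0 points).
  x = 7: rhs = 20, matching y values: none (0 points).
  x = 8: rhs = 21, matching y values: none (0 points).
  x = 9: rhs = 1, matching y values: 1, 22 (2 points).
  x = 10: rhs = 12, matching y values: 9, 14 (2 points).
  x = 11: rhs = 14, matching y values: none (0 points).
  x = 12: rhs = 13, matching y values: 6, 17 (2 points).
  x = 13: rhs = 15, matching y values: none (0 points).
  x = 14: rhs = 3, matching y values: 7, 16 (2 points).
  x = 15: rhs = 6, matching y values: 11, 12 (2 points).
  x = 16: rhs = 7, matching y values: none (0 points).
  x = 17: rhs = 12, matching y values: 9, 14 (2 points).
  x = 18: rhs = 4, matching y values: 2, 21 (2 points).
  x = 19: rhs = 12, matching y values: 9, 14 (2 points).
  x = 20: rhs = 19, matching y values: none (0 points).
  x = 21: rhs = 8, matching y values: 10, 13 (2 points).
  x = 22: rhs = 8, matching y values: 10, 13 (2 points).
Total affine count: 25.
Full point count |E(F_23)| = 25 + 1 = 26.
Hasse bound: |26 − (23+1)| = |2| = 2 ≤ 2√23 ≈ 9.5917 ✓.


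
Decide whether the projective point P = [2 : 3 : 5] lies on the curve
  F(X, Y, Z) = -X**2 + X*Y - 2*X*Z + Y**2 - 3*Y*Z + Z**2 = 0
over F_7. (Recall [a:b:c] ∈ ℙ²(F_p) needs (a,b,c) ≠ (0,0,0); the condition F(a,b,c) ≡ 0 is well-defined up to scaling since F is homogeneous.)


F(2,3,5) ≡ 6 (mod 7); P is NOT on the curve.

Evaluate F(2, 3, 5) term-by-term (mod 7).
  -X**2 ↦ -1·4·1·1 = -4
  X*Y ↦ 1·2·3·1 = 6
  -2*X*Z ↦ -2·2·1·5 = -20
  Y**2 ↦ 1·1·9·1 = 9
  -3*Y*Z ↦ -3·1·3·5 = -45
  Z**2 ↦ 1·1·1·25 = 25
Sum: F(2, 3, 5) = (-4) + (6) + (-20) + (9) + (-45) + (25) = -29.
Reducing mod 7: -29 ≡ 6 (mod 7).
Since F(a, b, c) ≡ 6 ≠ 0 (mod 7), P does NOT lie on the curve.


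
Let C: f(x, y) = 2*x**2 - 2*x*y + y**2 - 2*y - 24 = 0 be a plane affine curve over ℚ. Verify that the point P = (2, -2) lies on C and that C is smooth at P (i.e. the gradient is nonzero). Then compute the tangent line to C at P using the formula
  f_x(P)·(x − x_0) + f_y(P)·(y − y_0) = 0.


Tangent line at P: 12*x - 10*y - 44 = 0.

Step 1: f(2, -2) = 0, so P lies on C.
Step 2: partial derivatives
  f_x(x, y) = 4*x - 2*y, f_y(x, y) = -2*x + 2*y - 2.
  f_x(P) = 12, f_y(P) = -10 (gradient nonzero, so P is smooth).
Step 3: tangent line at P: 12·(x − 2) + -10·(y − -2) = 0.
Expanding: 12*x - 10*y - 44 = 0.


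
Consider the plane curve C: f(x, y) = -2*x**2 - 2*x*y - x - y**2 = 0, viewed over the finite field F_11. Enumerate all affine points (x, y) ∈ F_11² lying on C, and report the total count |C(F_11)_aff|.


Affine F_11-points: {(0, 0), (1, 2), (1, 7), (2, 2), (2, 5), (5, 0), (5, 1), (8, 7), (8, 10), (9, 5), (9, 10), (10, 1)}; count = 12.

For each of the 121 pairs (x, y) ∈ F_11², evaluate f(x, y) mod 11. Record the zeros.
  x = 0: [0↦0, 1↦10, 2↦7, 3↦2, 4↦6, 5↦8, 6↦8, 7↦6, 8↦2, 9↦7, 10↦10]  zeros at y ∈ {0}
  x = 1: [0↦8, 1↦5, 2↦0, 3↦4, 4↦6, 5↦6, 6↦4, 7↦0, 8↦5, 9↦8, 10↦9]  zeros at y ∈ {2, 7}
  x = 2: [0↦1, 1↦7, 2↦0, 3↦2, 4↦2, 5↦0, 6↦7, 7↦1, 8↦4, 9↦5, 10↦4]  zeros at y ∈ {2, 5}
  x = 3: [0↦1, 1↦5, 2↦7, 3↦7, 4↦5, 5↦1, 6↦6, 7↦9, 8↦10, 9↦9, 10↦6]  zeros at y ∈ ∅
  x = 4: [0↦8, 1↦10, 2↦10, 3↦8, 4↦4, 5↦9, 6↦1, 7↦2, 8↦1, 9↦9, 10↦4]  zeros at y ∈ ∅
  x = 5: [0↦0, 1↦0, 2↦9, 3↦5, 4↦10, 5↦2, 6↦3, 7↦2, 8↦10, 9↦5, 10↦9]  zeros at y ∈ {0, 1}
  x = 6: [0↦10, 1↦8, 2↦4, 3↦9, 4↦1, 5↦2, 6↦1, 7↦9, 8↦4, 9↦8, 10↦10]  zeros at y ∈ ∅
  x = 7: [0↦5, 1↦1, 2↦6, 3↦9, 4↦10, 5↦9, 6↦6, 7↦1, 8↦5, 9↦7, 10↦7]  zeros at y ∈ ∅
  x = 8: [0↦7, 1↦1, 2↦4, 3↦5, 4↦4, 5↦1, 6↦7, 7↦0, 8↦2, 9↦2, 10↦0]  zeros at y ∈ {7, 10}
  x = 9: [0↦5, 1↦8, 2↦9, 3↦8, 4↦5, 5↦0, 6↦4, 7↦6, 8↦6, 9↦4, 10↦0]  zeros at y ∈ {5, 10}
  x = 10: [0↦10, 1↦0, 2↦10, 3↦7, 4↦2, 5↦6, 6↦8, 7↦8, 8↦6, 9↦2, 10↦7]  zeros at y ∈ {1}
Collecting zeros: affine points = {(0, 0), (1, 2), (1, 7), (2, 2), (2, 5), (5, 0), (5, 1), (8, 7), (8, 10), (9, 5), (9, 10), (10, 1)}.
Total count |C(F_11)_aff| = 12.


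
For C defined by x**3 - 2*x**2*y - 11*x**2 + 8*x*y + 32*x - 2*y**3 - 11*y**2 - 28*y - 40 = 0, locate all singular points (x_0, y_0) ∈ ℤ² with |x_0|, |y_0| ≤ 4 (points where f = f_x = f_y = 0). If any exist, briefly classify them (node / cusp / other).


Singular points: {(2, -2)}; classification: node.

Compute partial derivatives:
  f_x = 3*x**2 - 4*x*y - 22*x + 8*y + 32.
  f_y = -2*x**2 + 8*x - 6*y**2 - 22*y - 28.
Scan x_0 ∈ {−4, ..., 4}. For each x_0, f_y(x_0, y) is a polynomial in y; find its integer roots y ∈ {−4, ..., 4}, then test f_x and f at those candidates.
  x = -4: f_y(-4, y) = -6*y**2 - 22*y - 92; no integer root y with |y| ≤ 4.
  x = -3: f_y(-3, y) = -6*y**2 - 22*y - 70; no integer root y with |y| ≤ 4.
  x = -2: f_y(-2, y) = -6*y**2 - 22*y - 52; no integer root y with |y| ≤ 4.
  x = -1: f_y(-1, y) = -6*y**2 - 22*y - 38; no integer root y with |y| ≤ 4.
  x = 0: f_y(0, y) = -6*y**2 - 22*y - 28; no integer root y with |y| ≤ 4.
  x = 1: f_y(1, y) = -6*y**2 - 22*y - 22; no integer root y with |y| ≤ 4.
  x = 2: f_y(2, y) = -6*y**2 - 22*y - 20; vanishes at y ∈ {-2}. (2, -2): f_x = 0, f = 0 — SINGULAR.
  x = 3: f_y(3, y) = -6*y**2 - 22*y - 22; no integer root y with |y| ≤ 4.
  x = 4: f_y(4, y) = -6*y**2 - 22*y - 28; no integer root y with |y| ≤ 4.
Only singular point on the grid: (2, -2).
Classify: substitute x = 2 + u, y = -2 + v and expand: f = u**3 - 2*u**2*v - u**2 - 2*v**3 + v**2.
No constant or linear terms (consistent with a singular point). Quadratic part: -u**2 + v**2. Cubic part: u**3 - 2*u**2*v - 2*v**3.
The quadratic part v**2 - u**2 = (v − u)(v + u) splits into two distinct linear factors, so there are two distinct tangent lines y − -2 = ±(x − 2) — this is a node (ordinary double point).
Classification: node.


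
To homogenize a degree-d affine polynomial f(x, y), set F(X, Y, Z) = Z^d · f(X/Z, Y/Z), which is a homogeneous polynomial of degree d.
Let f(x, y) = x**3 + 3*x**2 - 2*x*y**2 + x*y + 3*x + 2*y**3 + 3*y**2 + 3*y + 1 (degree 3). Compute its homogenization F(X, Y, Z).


F(X, Y, Z) = X**3 + 3*X**2*Z - 2*X*Y**2 + X*Y*Z + 3*X*Z**2 + 2*Y**3 + 3*Y**2*Z + 3*Y*Z**2 + Z**3

deg(f) = 3.
Substitute x = X/Z, y = Y/Z into f, then multiply by Z^3.
  monomial 1·x^3·y^0 ↦ 1·X^3·Y^0·Z^0.
  monomial 3·x^2·y^0 ↦ 3·X^2·Y^0·Z^1.
  monomial -2·x^1·y^2 ↦ -2·X^1·Y^2·Z^0.
  monomial 1·x^1·y^1 ↦ 1·X^1·Y^1·Z^1.
  monomial 3·x^1·y^0 ↦ 3·X^1·Y^0·Z^2.
  monomial 2·x^0·y^3 ↦ 2·X^0·Y^3·Z^0.
  monomial 3·x^0·y^2 ↦ 3·X^0·Y^2·Z^1.
  monomial 3·x^0·y^1 ↦ 3·X^0·Y^1·Z^2.
  monomial 1·x^0·y^0 ↦ 1·X^0·Y^0·Z^3.
Collecting: F(X, Y, Z) = X**3 + 3*X**2*Z - 2*X*Y**2 + X*Y*Z + 3*X*Z**2 + 2*Y**3 + 3*Y**2*Z + 3*Y*Z**2 + Z**3.


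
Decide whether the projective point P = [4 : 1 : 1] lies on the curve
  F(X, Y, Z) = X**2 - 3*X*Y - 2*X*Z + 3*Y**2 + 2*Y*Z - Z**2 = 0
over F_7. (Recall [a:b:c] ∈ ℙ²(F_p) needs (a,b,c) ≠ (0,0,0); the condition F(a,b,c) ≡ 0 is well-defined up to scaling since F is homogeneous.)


F(4,1,1) ≡ 0 (mod 7); P is on the curve.

Evaluate F(4, 1, 1) term-by-term (mod 7).
  X**2 ↦ 1·16·1·1 = 16
  -3*X*Y ↦ -3·4·1·1 = -12
  -2*X*Z ↦ -2·4·1·1 = -8
  3*Y**2 ↦ 3·1·1·1 = 3
  2*Y*Z ↦ 2·1·1·1 = 2
  -Z**2 ↦ -1·1·1·1 = -1
Sum: F(4, 1, 1) = (16) + (-12) + (-8) + (3) + (2) + (-1) = 0.
Reducing mod 7: 0 ≡ 0 (mod 7).
Since F(a, b, c) ≡ 0 (mod 7), P lies on the curve.


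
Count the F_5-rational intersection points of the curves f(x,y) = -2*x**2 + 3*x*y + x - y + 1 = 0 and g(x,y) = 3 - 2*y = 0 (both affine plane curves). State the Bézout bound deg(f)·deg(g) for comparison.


Common zeros: {(2, 4)}; count = 1; Bézout bound = 2.

deg(f) = 2, deg(g) = 1, so Bézout bound = 2.
Scan x ∈ F_5. For each x, list the y ∈ F_5 with f(x, y) ≡ 0 and those with g(x, y) ≡ 0 (mod 5); the common zeros in that column are the intersection.
  x = 0: f ≡ 0 at y ∈ {1}; g ≡ 0 at y ∈ {4}; common: ∅.
  x = 1: f ≡ 0 at y ∈ {0}; g ≡ 0 at y ∈ {4}; common: ∅.
  x = 2: f ≡ 0 at y ∈ {0, 1, 2, 3, 4}; g ≡ 0 at y ∈ {4}; common: {4}.
  x = 3: f ≡ 0 at y ∈ {3}; g ≡ 0 at y ∈ {4}; common: ∅.
  x = 4: f ≡ 0 at y ∈ {2}; g ≡ 0 at y ∈ {4}; common: ∅.
Collecting: common zeros = {(2, 4)}, so the count is 1.
Comparison with the Bézout bound: 1 ≤ 2 = deg(f)·deg(g), as expected for curves with no common component (the affine F_5-count falls short of the bound because intersections may lie at infinity, over extension fields, or carry multiplicity).


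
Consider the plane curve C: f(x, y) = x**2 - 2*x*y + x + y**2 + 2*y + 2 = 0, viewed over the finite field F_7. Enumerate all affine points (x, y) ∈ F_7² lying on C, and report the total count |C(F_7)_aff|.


Affine F_7-points: {(2, 1), (3, 0), (3, 4), (4, 2), (4, 4), (6, 1), (6, 2)}; count = 7.

For each of the 49 pairs (x, y) ∈ F_7², evaluate f(x, y) mod 7. Record the zeros.
  x = 0: [0↦2, 1↦5, 2↦3, 3↦3, 4↦5, 5↦2, 6↦1]  zeros at y ∈ ∅
  x = 1: [0↦4, 1↦5, 2↦1, 3↦6, 4↦6, 5↦1, 6↦5]  zeros at y ∈ ∅
  x = 2: [0↦1, 1↦0, 2↦1, 3↦4, 4↦2, 5↦2, 6↦4]  zeros at y ∈ {1}
  x = 3: [0↦0, 1↦4, 2↦3, 3↦4, 4↦0, 5↦5, 6↦5]  zeros at y ∈ {0, 4}
  x = 4: [0↦1, 1↦3, 2↦0, 3↦6, 4↦0, 5↦3, 6↦1]  zeros at y ∈ {2, 4}
  x = 5: [0↦4, 1↦4, 2↦6, 3↦3, 4↦2, 5↦3, 6↦6]  zeros at y ∈ ∅
  x = 6: [0↦2, 1↦0, 2↦0, 3↦2, 4↦6, 5↦5, 6↦6]  zeros at y ∈ {1, 2}
Collecting zeros: affine points = {(2, 1), (3, 0), (3, 4), (4, 2), (4, 4), (6, 1), (6, 2)}.
Total count |C(F_7)_aff| = 7.


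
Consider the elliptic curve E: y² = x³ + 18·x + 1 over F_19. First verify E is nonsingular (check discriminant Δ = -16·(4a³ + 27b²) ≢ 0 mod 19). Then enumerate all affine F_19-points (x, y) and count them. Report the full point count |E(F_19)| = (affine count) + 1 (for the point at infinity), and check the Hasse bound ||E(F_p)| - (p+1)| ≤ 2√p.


Affine points = {(0, 1), (0, 18), (1, 1), (1, 18), (2, 8), (2, 11), (3, 5), (3, 14), (4, 2), (4, 17), (5, 8), (5, 11), (8, 7), (8, 12), (12, 8), (12, 11), (13, 0), (15, 6), (15, 13), (18, 1), (18, 18)}; affine count = 21; |E(F_19)| = 22.

Discriminant check: Δ ∝ 4a³ + 27b² = 4·18³ + 27·1² = 4·5832 + 27·1 ≡ 4 (mod 19). Nonzero ⇒ E is nonsingular.
For each x ∈ F_19, compute rhs = x³ + 18·x + 1 mod 19, then count y ∈ F_19 with y² ≡ rhs.
  x = 0: rhs = 1, matching y values: 1, 18 (2 points).
  x = 1: rhs = 1, matching y values: 1, 18 (2 points).
  x = 2: rhs = 7, matching y values: 8, 11 (2 points).
  x = 3: rhs = 6, matching y values: 5, 14 (2 points).
  x = 4: rhs = 4, matching y values: 2, 17 (2 points).
  x = 5: rhs = 7, matching y values: 8, 11 (2 points).
  x = 6: rhs = 2, matching y values: none (0 points).
  x = 7: rhs = 14, matching y values: none (0 points).
  x = 8: rhs = 11, matching y values: 7, 12 (2 points).
  x = 9: rhs = 18, matching y values: none (0 points).
  x = 10: rhs = 3, matching y values: none (0 points).
  x = 11: rhs = 10, matching y values: none (0 points).
  x = 12: rhs = 7, matching y values: 8, 11 (2 points).
  x = 13: rhs = 0, matching y values: 0 (1 points).
  x = 14: rhs = 14, matching y values: none (0 points).
  x = 15: rhs = 17, matching y values: 6, 13 (2 points).
  x = 16: rhs = 15, matching y values: none (0 points).
  x = 17: rhs = 14, matching y values: none (0 points).
  x = 18: rhs = 1, matching y values: 1, 18 (2 points).
Total affine count: 21.
Full point count |E(F_19)| = 21 + 1 = 22.
Hasse bound: |22 − (19+1)| = |2| = 2 ≤ 2√19 ≈ 8.7178 ✓.


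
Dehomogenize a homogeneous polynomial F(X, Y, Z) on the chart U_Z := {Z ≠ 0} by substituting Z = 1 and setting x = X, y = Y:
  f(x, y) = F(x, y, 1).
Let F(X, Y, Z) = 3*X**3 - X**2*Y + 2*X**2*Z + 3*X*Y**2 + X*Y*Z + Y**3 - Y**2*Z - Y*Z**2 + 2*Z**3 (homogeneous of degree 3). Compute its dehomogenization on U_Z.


f(x, y) = 3*x**3 - x**2*y + 2*x**2 + 3*x*y**2 + x*y + y**3 - y**2 - y + 2

On U_Z we set Z = 1. Each monomial c·X^i·Y^j·Z^k in F becomes c·x^i·y^j·1^k = c·x^i·y^j.
Substituting Z = 1: F(X, Y, 1) = 3*x**3 - x**2*y + 2*x**2 + 3*x*y**2 + x*y + y**3 - y**2 - y + 2.
Note: deg(f) ≤ deg(F) = 3; strict inequality happens when F is divisible by Z (lost terms).


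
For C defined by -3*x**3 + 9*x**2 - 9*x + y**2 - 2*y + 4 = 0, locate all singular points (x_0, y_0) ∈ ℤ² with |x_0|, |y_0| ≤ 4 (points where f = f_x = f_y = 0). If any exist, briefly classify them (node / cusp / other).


Singular points: {(1, 1)}; classification: cusp.

Compute partial derivatives:
  f_x = -9*x**2 + 18*x - 9.
  f_y = 2*y - 2.
Scan x_0 ∈ {−4, ..., 4}. For each x_0, f_y(x_0, y) is a polynomial in y; find its integer roots y ∈ {−4, ..., 4}, then test f_x and f at those candidates.
  x = -4: f_y(-4, y) = 2*y - 2; vanishes at y ∈ {1}. (-4, 1): f_x = -225 ≠ 0.
  x = -3: f_y(-3, y) = 2*y - 2; vanishes at y ∈ {1}. (-3, 1): f_x = -144 ≠ 0.
  x = -2: f_y(-2, y) = 2*y - 2; vanishes at y ∈ {1}. (-2, 1): f_x = -81 ≠ 0.
  x = -1: f_y(-1, y) = 2*y - 2; vanishes at y ∈ {1}. (-1, 1): f_x = -36 ≠ 0.
  x = 0: f_y(0, y) = 2*y - 2; vanishes at y ∈ {1}. (0, 1): f_x = -9 ≠ 0.
  x = 1: f_y(1, y) = 2*y - 2; vanishes at y ∈ {1}. (1, 1): f_x = 0, f = 0 — SINGULAR.
  x = 2: f_y(2, y) = 2*y - 2; vanishes at y ∈ {1}. (2, 1): f_x = -9 ≠ 0.
  x = 3: f_y(3, y) = 2*y - 2; vanishes at y ∈ {1}. (3, 1): f_x = -36 ≠ 0.
  x = 4: f_y(4, y) = 2*y - 2; vanishes at y ∈ {1}. (4, 1): f_x = -81 ≠ 0.
Only singular point on the grid: (1, 1).
Classify: substitute x = 1 + u, y = 1 + v and expand: f = -3*u**3 + v**2.
No constant or linear terms (consistent with a singular point). Quadratic part: v**2. Cubic part: -3*u**3.
The quadratic part v**2 is a perfect square, so there is a single (double) tangent line v = 0, i.e. y = 1. Restricting the cubic part to that line (v = 0) leaves -3*u**3 ≠ 0, so f is not divisible by v and the branch is v² ≈ 3*u**3 to lowest order — this is a cusp.
Classification: cusp.


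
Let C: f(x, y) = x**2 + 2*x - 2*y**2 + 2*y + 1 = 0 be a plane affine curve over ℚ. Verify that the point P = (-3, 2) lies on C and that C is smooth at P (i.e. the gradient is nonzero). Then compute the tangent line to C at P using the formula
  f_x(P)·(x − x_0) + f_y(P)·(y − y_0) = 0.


Tangent line at P: -4*x - 6*y = 0.

Step 1: f(-3, 2) = 0, so P lies on C.
Step 2: partial derivatives
  f_x(x, y) = 2*x + 2, f_y(x, y) = 2 - 4*y.
  f_x(P) = -4, f_y(P) = -6 (gradient nonzero, so P is smooth).
Step 3: tangent line at P: -4·(x − -3) + -6·(y − 2) = 0.
Expanding: -4*x - 6*y = 0.


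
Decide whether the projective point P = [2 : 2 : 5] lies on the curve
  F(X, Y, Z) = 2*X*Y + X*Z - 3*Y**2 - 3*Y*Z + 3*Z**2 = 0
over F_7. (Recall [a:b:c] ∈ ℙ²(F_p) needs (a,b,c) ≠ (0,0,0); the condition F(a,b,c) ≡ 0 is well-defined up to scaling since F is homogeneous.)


F(2,2,5) ≡ 2 (mod 7); P is NOT on the curve.

Evaluate F(2, 2, 5) term-by-term (mod 7).
  2*X*Y ↦ 2·2·2·1 = 8
  X*Z ↦ 1·2·1·5 = 10
  -3*Y**2 ↦ -3·1·4·1 = -12
  -3*Y*Z ↦ -3·1·2·5 = -30
  3*Z**2 ↦ 3·1·1·25 = 75
Sum: F(2, 2, 5) = (8) + (10) + (-12) + (-30) + (75) = 51.
Reducing mod 7: 51 ≡ 2 (mod 7).
Since F(a, b, c) ≡ 2 ≠ 0 (mod 7), P does NOT lie on the curve.


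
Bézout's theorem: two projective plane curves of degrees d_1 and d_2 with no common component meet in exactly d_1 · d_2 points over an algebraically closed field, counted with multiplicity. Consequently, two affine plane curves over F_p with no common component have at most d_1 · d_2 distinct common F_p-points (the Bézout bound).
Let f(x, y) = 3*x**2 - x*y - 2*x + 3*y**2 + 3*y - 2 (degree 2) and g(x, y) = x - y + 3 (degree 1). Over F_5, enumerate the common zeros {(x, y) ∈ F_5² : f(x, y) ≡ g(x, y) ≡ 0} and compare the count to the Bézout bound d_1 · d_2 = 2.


Common zeros: {(1, 4)}; count = 1; Bézout bound = 2.

deg(f) = 2, deg(g) = 1, so Bézout bound = 2.
Scan x ∈ F_5. For each x, list the y ∈ F_5 with f(x, y) ≡ 0 and those with g(x, y) ≡ 0 (mod 5); the common zeros in that column are the intersection.
  x = 0: f ≡ 0 at y ∈ ∅; g ≡ 0 at y ∈ {3}; common: ∅.
  x = 1: f ≡ 0 at y ∈ {2, 4}; g ≡ 0 at y ∈ {4}; common: {4}.
  x = 2: f ≡ 0 at y ∈ {1, 2}; g ≡ 0 at y ∈ {0}; common: ∅.
  x = 3: f ≡ 0 at y ∈ ∅; g ≡ 0 at y ∈ {1}; common: ∅.
  x = 4: f ≡ 0 at y ∈ {1}; g ≡ 0 at y ∈ {2}; common: ∅.
Collecting: common zeros = {(1, 4)}, so the count is 1.
Comparison with the Bézout bound: 1 ≤ 2 = deg(f)·deg(g), as expected for curves with no common component (the affine F_5-count falls short of the bound because intersections may lie at infinity, over extension fields, or carry multiplicity).


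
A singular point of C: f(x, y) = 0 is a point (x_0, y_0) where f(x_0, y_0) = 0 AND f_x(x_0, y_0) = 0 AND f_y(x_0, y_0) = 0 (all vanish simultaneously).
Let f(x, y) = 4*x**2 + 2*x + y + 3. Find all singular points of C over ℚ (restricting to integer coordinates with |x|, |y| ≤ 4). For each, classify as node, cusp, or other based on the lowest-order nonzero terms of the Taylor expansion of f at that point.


No singular points in the scanned grid; C is smooth there.

Compute partial derivatives:
  f_x = 8*x + 2.
  f_y = 1.
f_y = 1 is a nonzero constant, so f_y never vanishes: no point (x, y) can satisfy f = f_x = f_y = 0. In particular no (x, y) ∈ {−4, ..., 4}² is singular; the curve is smooth.


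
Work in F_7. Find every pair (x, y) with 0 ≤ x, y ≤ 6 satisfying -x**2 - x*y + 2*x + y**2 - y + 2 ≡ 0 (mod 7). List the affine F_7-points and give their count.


Affine F_7-points: {(0, 4), (2, 1), (2, 2), (4, 6), (5, 2), (5, 4), (6, 1), (6, 6)}; count = 8.

For each of the 49 pairs (x, y) ∈ F_7², evaluate f(x, y) mod 7. Record the zeros.
  x = 0: [0↦2, 1↦2, 2↦4, 3↦1, 4↦0, 5↦1, 6↦4]  zeros at y ∈ {4}
  x = 1: [0↦3, 1↦2, 2↦3, 3↦6, 4↦4, 5↦4, 6↦6]  zeros at y ∈ ∅
  x = 2: [0↦2, 1↦0, 2↦0, 3↦2, 4↦6, 5↦5, 6↦6]  zeros at y ∈ {1, 2}
  x = 3: [0↦6, 1↦3, 2↦2, 3↦3, 4↦6, 5↦4, 6↦4]  zeros at y ∈ ∅
  x = 4: [0↦1, 1↦4, 2↦2, 3↦2, 4↦4, 5↦1, 6↦0]  zeros at y ∈ {6}
  x = 5: [0↦1, 1↦3, 2↦0, 3↦6, 4↦0, 5↦3, 6↦1]  zeros at y ∈ {2, 4}
  x = 6: [0↦6, 1↦0, 2↦3, 3↦1, 4↦1, 5↦3, 6↦0]  zeros at y ∈ {1, 6}
Collecting zeros: affine points = {(0, 4), (2, 1), (2, 2), (4, 6), (5, 2), (5, 4), (6, 1), (6, 6)}.
Total count |C(F_7)_aff| = 8.


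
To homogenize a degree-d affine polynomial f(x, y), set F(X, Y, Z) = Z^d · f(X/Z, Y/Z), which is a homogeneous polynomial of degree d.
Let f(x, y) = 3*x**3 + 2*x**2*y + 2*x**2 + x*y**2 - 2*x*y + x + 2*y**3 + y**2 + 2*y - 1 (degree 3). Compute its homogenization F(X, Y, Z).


F(X, Y, Z) = 3*X**3 + 2*X**2*Y + 2*X**2*Z + X*Y**2 - 2*X*Y*Z + X*Z**2 + 2*Y**3 + Y**2*Z + 2*Y*Z**2 - Z**3

deg(f) = 3.
Substitute x = X/Z, y = Y/Z into f, then multiply by Z^3.
  monomial 3·x^3·y^0 ↦ 3·X^3·Y^0·Z^0.
  monomial 2·x^2·y^1 ↦ 2·X^2·Y^1·Z^0.
  monomial 2·x^2·y^0 ↦ 2·X^2·Y^0·Z^1.
  monomial 1·x^1·y^2 ↦ 1·X^1·Y^2·Z^0.
  monomial -2·x^1·y^1 ↦ -2·X^1·Y^1·Z^1.
  monomial 1·x^1·y^0 ↦ 1·X^1·Y^0·Z^2.
  monomial 2·x^0·y^3 ↦ 2·X^0·Y^3·Z^0.
  monomial 1·x^0·y^2 ↦ 1·X^0·Y^2·Z^1.
  monomial 2·x^0·y^1 ↦ 2·X^0·Y^1·Z^2.
  monomial -1·x^0·y^0 ↦ -1·X^0·Y^0·Z^3.
Collecting: F(X, Y, Z) = 3*X**3 + 2*X**2*Y + 2*X**2*Z + X*Y**2 - 2*X*Y*Z + X*Z**2 + 2*Y**3 + Y**2*Z + 2*Y*Z**2 - Z**3.


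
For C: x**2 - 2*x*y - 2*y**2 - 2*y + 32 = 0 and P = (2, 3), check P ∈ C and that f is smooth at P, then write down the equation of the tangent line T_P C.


Tangent line at P: -2*x - 18*y + 58 = 0.

Step 1: f(2, 3) = 0, so P lies on C.
Step 2: partial derivatives
  f_x(x, y) = 2*x - 2*y, f_y(x, y) = -2*x - 4*y - 2.
  f_x(P) = -2, f_y(P) = -18 (gradient nonzero, so P is smooth).
Step 3: tangent line at P: -2·(x − 2) + -18·(y − 3) = 0.
Expanding: -2*x - 18*y + 58 = 0.


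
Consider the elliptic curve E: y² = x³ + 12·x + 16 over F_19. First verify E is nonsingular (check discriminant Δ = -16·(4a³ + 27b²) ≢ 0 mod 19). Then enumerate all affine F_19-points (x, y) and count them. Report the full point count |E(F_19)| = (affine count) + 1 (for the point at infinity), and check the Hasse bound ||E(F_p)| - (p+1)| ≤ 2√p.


Affine points = {(0, 4), (0, 15), (5, 7), (5, 12), (6, 0), (7, 5), (7, 14), (8, 4), (8, 15), (9, 6), (9, 13), (11, 4), (11, 15), (12, 8), (12, 11)}; affine count = 15; |E(F_19)| = 16.

Discriminant check: Δ ∝ 4a³ + 27b² = 4·12³ + 27·16² = 4·1728 + 27·256 ≡ 11 (mod 19). Nonzero ⇒ E is nonsingular.
For each x ∈ F_19, compute rhs = x³ + 12·x + 16 mod 19, then count y ∈ F_19 with y² ≡ rhs.
  x = 0: rhs = 16, matching y values: 4, 15 (2 points).
  x = 1: rhs = 10, matching y values: none (0 points).
  x = 2: rhs = 10, matching y values: none (0 points).
  x = 3: rhs = 3, matching y values: none (0 points).
  x = 4: rhs = 14, matching y values: none (0 points).
  x = 5: rhs = 11, matching y values: 7, 12 (2 points).
  x = 6: rhs = 0, matching y values: 0 (1 points).
  x = 7: rhs = 6, matching y values: 5, 14 (2 points).
  x = 8: rhs = 16, matching y values: 4, 15 (2 points).
  x = 9: rhs = 17, matching y values: 6, 13 (2 points).
  x = 10: rhs = 15, matching y values: none (0 points).
  x = 11: rhs = 16, matching y values: 4, 15 (2 points).
  x = 12: rhs = 7, matching y values: 8, 11 (2 points).
  x = 13: rhs = 13, matching y values: none (0 points).
  x = 14: rhs = 2, matching y values: none (0 points).
  x = 15: rhs = 18, matching y values: none (0 points).
  x = 16: rhs = 10, matching y values: none (0 points).
  x = 17: rhs = 3, matching y values: none (0 points).
  x = 18: rhs = 3, matching y values: none (0 points).
Total affine count: 15.
Full point count |E(F_19)| = 15 + 1 = 16.
Hasse bound: |16 − (19+1)| = |-4| = 4 ≤ 2√19 ≈ 8.7178 ✓.


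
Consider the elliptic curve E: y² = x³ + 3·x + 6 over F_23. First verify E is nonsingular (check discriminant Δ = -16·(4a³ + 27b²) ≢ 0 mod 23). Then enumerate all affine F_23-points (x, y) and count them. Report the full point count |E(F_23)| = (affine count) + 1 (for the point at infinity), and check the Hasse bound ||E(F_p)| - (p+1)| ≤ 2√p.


Affine points = {(0, 11), (0, 12), (4, 6), (4, 17), (5, 10), (5, 13), (7, 5), (7, 18), (8, 6), (8, 17), (9, 7), (9, 16), (10, 1), (10, 22), (11, 6), (11, 17), (14, 3), (14, 20), (17, 5), (17, 18), (18, 2), (18, 21), (20, 4), (20, 19), (22, 5), (22, 18)}; affine count = 26; |E(F_23)| = 27.

Discriminant check: Δ ∝ 4a³ + 27b² = 4·3³ + 27·6² = 4·27 + 27·36 ≡ 22 (mod 23). Nonzero ⇒ E is nonsingular.
For each x ∈ F_23, compute rhs = x³ + 3·x + 6 mod 23, then count y ∈ F_23 with y² ≡ rhs.
  x = 0: rhs = 6, matching y values: 11, 12 (2 points).
  x = 1: rhs = 10, matching y values: none (0 points).
  x = 2: rhs = 20, matching y values: none (0 points).
  x = 3: rhs = 19, matching y values: none (0 points).
  x = 4: rhs = 13, matching y values: 6, 17 (2 points).
  x = 5: rhs = 8, matching y values: 10, 13 (2 points).
  x = 6: rhs = 10, matching y values: none (0 points).
  x = 7: rhs = 2, matching y values: 5, 18 (2 points).
  x = 8: rhs = 13, matching y values: 6, 17 (2 points).
  x = 9: rhs = 3, matching y values: 7, 16 (2 points).
  x = 10: rhs = 1, matching y values: 1, 22 (2 points).
  x = 11: rhs = 13, matching y values: 6, 17 (2 points).
  x = 12: rhs = 22, matching y values: none (0 points).
  x = 13: rhs = 11, matching y values: none (0 points).
  x = 14: rhs = 9, matching y values: 3, 20 (2 points).
  x = 15: rhs = 22, matching y values: none (0 points).
  x = 16: rhs = 10, matching y values: none (0 points).
  x = 17: rhs = 2, matching y values: 5, 18 (2 points).
  x = 18: rhs = 4, matching y values: 2, 21 (2 points).
  x = 19: rhs = 22, matching y values: none (0 points).
  x = 20: rhs = 16, matching y values: 4, 19 (2 points).
  x = 21: rhs = 15, matching y values: none (0 points).
  x = 22: rhs = 2, matching y values: 5, 18 (2 points).
Total affine count: 26.
Full point count |E(F_23)| = 26 + 1 = 27.
Hasse bound: |27 − (23+1)| = |3| = 3 ≤ 2√23 ≈ 9.5917 ✓.


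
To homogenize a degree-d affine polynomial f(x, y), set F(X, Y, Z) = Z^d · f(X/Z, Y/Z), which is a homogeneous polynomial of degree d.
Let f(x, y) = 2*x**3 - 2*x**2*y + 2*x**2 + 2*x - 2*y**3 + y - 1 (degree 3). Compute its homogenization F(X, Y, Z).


F(X, Y, Z) = 2*X**3 - 2*X**2*Y + 2*X**2*Z + 2*X*Z**2 - 2*Y**3 + Y*Z**2 - Z**3

deg(f) = 3.
Substitute x = X/Z, y = Y/Z into f, then multiply by Z^3.
  monomial 2·x^3·y^0 ↦ 2·X^3·Y^0·Z^0.
  monomial -2·x^2·y^1 ↦ -2·X^2·Y^1·Z^0.
  monomial 2·x^2·y^0 ↦ 2·X^2·Y^0·Z^1.
  monomial 2·x^1·y^0 ↦ 2·X^1·Y^0·Z^2.
  monomial -2·x^0·y^3 ↦ -2·X^0·Y^3·Z^0.
  monomial 1·x^0·y^1 ↦ 1·X^0·Y^1·Z^2.
  monomial -1·x^0·y^0 ↦ -1·X^0·Y^0·Z^3.
Collecting: F(X, Y, Z) = 2*X**3 - 2*X**2*Y + 2*X**2*Z + 2*X*Z**2 - 2*Y**3 + Y*Z**2 - Z**3.


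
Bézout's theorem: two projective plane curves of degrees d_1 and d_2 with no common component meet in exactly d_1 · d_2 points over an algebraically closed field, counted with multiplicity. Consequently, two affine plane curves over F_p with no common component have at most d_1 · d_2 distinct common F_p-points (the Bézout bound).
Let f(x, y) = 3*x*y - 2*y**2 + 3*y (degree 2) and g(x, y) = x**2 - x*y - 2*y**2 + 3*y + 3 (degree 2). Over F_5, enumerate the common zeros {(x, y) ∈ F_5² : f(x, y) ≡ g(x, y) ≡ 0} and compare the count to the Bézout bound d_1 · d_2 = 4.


Common zeros: {(3, 1)}; count = 1; Bézout bound = 4.

deg(f) = 2, deg(g) = 2, so Bézout bound = 4.
Scan x ∈ F_5. For each x, list the y ∈ F_5 with f(x, y) ≡ 0 and those with g(x, y) ≡ 0 (mod 5); the common zeros in that column are the intersection.
  x = 0: f ≡ 0 at y ∈ {0, 4}; g ≡ 0 at y ∈ ∅; common: ∅.
  x = 1: f ≡ 0 at y ∈ {0, 3}; g ≡ 0 at y ∈ {2, 4}; common: ∅.
  x = 2: f ≡ 0 at y ∈ {0, 2}; g ≡ 0 at y ∈ ∅; common: ∅.
  x = 3: f ≡ 0 at y ∈ {0, 1}; g ≡ 0 at y ∈ {1, 4}; common: {1}.
  x = 4: f ≡ 0 at y ∈ {0}; g ≡ 0 at y ∈ ∅; common: ∅.
Collecting: common zeros = {(3, 1)}, so the count is 1.
Comparison with the Bézout bound: 1 ≤ 4 = deg(f)·deg(g), as expected for curves with no common component (the affine F_5-count falls short of the bound because intersections may lie at infinity, over extension fields, or carry multiplicity).


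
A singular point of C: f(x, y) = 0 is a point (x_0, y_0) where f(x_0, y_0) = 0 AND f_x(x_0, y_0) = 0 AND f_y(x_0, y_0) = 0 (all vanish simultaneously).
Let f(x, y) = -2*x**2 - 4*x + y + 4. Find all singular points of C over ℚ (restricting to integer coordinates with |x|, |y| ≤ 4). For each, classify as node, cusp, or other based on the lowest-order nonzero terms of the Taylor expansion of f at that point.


No singular points in the scanned grid; C is smooth there.

Compute partial derivatives:
  f_x = -4*x - 4.
  f_y = 1.
f_y = 1 is a nonzero constant, so f_y never vanishes: no point (x, y) can satisfy f = f_x = f_y = 0. In particular no (x, y) ∈ {−4, ..., 4}² is singular; the curve is smooth.


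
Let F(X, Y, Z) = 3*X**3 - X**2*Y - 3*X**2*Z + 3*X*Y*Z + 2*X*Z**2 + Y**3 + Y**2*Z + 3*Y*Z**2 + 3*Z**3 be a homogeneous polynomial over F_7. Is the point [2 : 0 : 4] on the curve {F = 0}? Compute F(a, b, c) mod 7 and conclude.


F(2,0,4) ≡ 1 (mod 7); P is NOT on the curve.

Evaluate F(2, 0, 4) term-by-term (mod 7).
  3*X**3 ↦ 3·8·1·1 = 24
  -X**2*Y ↦ -1·4·0·1 = 0
  -3*X**2*Z ↦ -3·4·1·4 = -48
  3*X*Y*Z ↦ 3·2·0·4 = 0
  2*X*Z**2 ↦ 2·2·1·16 = 64
  Y**3 ↦ 1·1·0·1 = 0
  Y**2*Z ↦ 1·1·0·4 = 0
  3*Y*Z**2 ↦ 3·1·0·16 = 0
  3*Z**3 ↦ 3·1·1·64 = 192
Sum: F(2, 0, 4) = (24) + (0) + (-48) + (0) + (64) + (0) + (0) + (0) + (192) = 232.
Reducing mod 7: 232 ≡ 1 (mod 7).
Since F(a, b, c) ≡ 1 ≠ 0 (mod 7), P does NOT lie on the curve.


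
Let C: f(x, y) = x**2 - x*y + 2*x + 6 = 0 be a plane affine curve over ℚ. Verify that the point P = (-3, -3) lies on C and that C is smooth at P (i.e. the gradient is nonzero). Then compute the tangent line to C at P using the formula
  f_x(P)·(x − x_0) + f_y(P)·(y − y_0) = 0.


Tangent line at P: -x + 3*y + 6 = 0.

Step 1: f(-3, -3) = 0, so P lies on C.
Step 2: partial derivatives
  f_x(x, y) = 2*x - y + 2, f_y(x, y) = -x.
  f_x(P) = -1, f_y(P) = 3 (gradient nonzero, so P is smooth).
Step 3: tangent line at P: -1·(x − -3) + 3·(y − -3) = 0.
Expanding: -x + 3*y + 6 = 0.


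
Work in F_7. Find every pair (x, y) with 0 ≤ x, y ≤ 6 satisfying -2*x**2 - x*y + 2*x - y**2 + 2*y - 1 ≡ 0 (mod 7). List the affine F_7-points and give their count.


Affine F_7-points: {(0, 1), (1, 3), (1, 5), (2, 3), (2, 4), (4, 1), (4, 4)}; count = 7.

For each of the 49 pairs (x, y) ∈ F_7², evaluate f(x, y) mod 7. Record the zeros.
  x = 0: [0↦6, 1↦0, 2↦6, 3↦3, 4↦5, 5↦5, 6↦3]  zeros at y ∈ {1}
  x = 1: [0↦6, 1↦6, 2↦4, 3↦0, 4↦1, 5↦0, 6↦4]  zeros at y ∈ {3, 5}
  x = 2: [0↦2, 1↦1, 2↦5, 3↦0, 4↦0, 5↦5, 6↦1]  zeros at y ∈ {3, 4}
  x = 3: [0↦1, 1↦6, 2↦2, 3↦3, 4↦2, 5↦6, 6↦1]  zeros at y ∈ ∅
  x = 4: [0↦3, 1↦0, 2↦2, 3↦2, 4↦0, 5↦3, 6↦4]  zeros at y ∈ {1, 4}
  x = 5: [0↦1, 1↦4, 2↦5, 3↦4, 4↦1, 5↦3, 6↦3]  zeros at y ∈ ∅
  x = 6: [0↦2, 1↦4, 2↦4, 3↦2, 4↦5, 5↦6, 6↦5]  zeros at y ∈ ∅
Collecting zeros: affine points = {(0, 1), (1, 3), (1, 5), (2, 3), (2, 4), (4, 1), (4, 4)}.
Total count |C(F_7)_aff| = 7.
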